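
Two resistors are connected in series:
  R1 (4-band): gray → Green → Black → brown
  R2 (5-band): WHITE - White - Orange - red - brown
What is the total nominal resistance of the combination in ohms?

R1: grey, green → 85; black ×1 → 85 Ω.
R2: white, white, orange → 993; red ×10^2 → 99300 Ω.
Series: 85 + 99300 = 99385 Ω.

99385 Ω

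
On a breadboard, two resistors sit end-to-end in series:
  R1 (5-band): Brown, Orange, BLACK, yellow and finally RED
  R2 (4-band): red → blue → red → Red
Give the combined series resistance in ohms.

R1: brown, orange, black → 130; yellow ×10^4 → 1300000 Ω.
R2: red, blue → 26; red ×10^2 → 2600 Ω.
Series: 1300000 + 2600 = 1302600 Ω.

1302600 Ω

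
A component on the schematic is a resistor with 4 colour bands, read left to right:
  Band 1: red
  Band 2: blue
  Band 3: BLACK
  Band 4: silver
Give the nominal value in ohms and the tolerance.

Red → 2 (first significant figure)
Blue → 6 (second significant figure)
Black → ×1 multiplier
Silver → ±10% tolerance
26 × 1 = 26 Ω

26 Ω ±10%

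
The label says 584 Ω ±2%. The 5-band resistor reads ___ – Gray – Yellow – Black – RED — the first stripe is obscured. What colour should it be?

584 Ω = 584 × 10^0.
The first band gives digit 5 of the significand, and 5 is green.

green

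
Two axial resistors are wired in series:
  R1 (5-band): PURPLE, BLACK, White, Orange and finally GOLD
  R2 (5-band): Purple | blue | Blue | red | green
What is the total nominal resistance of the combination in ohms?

785600 Ω

R1: violet, black, white → 709; orange ×10^3 → 709000 Ω.
R2: violet, blue, blue → 766; red ×10^2 → 76600 Ω.
Series: 709000 + 76600 = 785600 Ω.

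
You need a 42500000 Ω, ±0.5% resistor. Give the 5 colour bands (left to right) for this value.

yellow, red, green, green, green

42500000 Ω = 425 × 10^5.
4 → yellow
2 → red
5 → green
Multiplier 10^5 → green.
±0.5% tolerance → green.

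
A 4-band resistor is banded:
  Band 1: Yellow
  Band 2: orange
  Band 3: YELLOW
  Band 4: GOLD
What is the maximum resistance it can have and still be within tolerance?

Yellow → 4 (first significant figure)
Orange → 3 (second significant figure)
Yellow → ×10^4 multiplier
Gold → ±5% tolerance
43 × 10000 = 430000 Ω
Maximum = 430000 × (1 + 5/100) = 451500 Ω.

451500 Ω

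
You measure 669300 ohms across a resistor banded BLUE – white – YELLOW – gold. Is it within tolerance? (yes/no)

yes

Blue → 6 (first significant figure)
White → 9 (second significant figure)
Yellow → ×10^4 multiplier
Gold → ±5% tolerance
69 × 10000 = 690000 Ω
Allowed range: 655500 Ω to 724500 Ω.
669300 ohms lies inside that range.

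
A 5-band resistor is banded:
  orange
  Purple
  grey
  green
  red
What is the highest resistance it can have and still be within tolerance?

Orange → 3 (first significant figure)
Violet → 7 (second significant figure)
Grey → 8 (third significant figure)
Green → ×10^5 multiplier
Red → ±2% tolerance
378 × 100000 = 37800000 Ω
Highest = 37800000 × (1 + 2/100) = 38556000 Ω.

38556000 Ω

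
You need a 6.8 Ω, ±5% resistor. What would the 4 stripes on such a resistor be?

6.8 Ω = 68 × 10^-1.
6 → blue
8 → grey
Multiplier 10^-1 → gold.
±5% tolerance → gold.

blue, grey, gold, gold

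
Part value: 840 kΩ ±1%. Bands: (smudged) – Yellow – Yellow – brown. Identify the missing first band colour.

840000 Ω = 84 × 10^4.
The first band gives digit 8 of the significand, and 8 is grey.

grey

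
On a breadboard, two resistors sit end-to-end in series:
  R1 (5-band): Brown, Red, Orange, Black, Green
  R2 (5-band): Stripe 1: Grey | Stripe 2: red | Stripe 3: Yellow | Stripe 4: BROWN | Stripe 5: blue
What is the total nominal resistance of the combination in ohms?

R1: brown, red, orange → 123; black ×1 → 123 Ω.
R2: grey, red, yellow → 824; brown ×10 → 8240 Ω.
Series: 123 + 8240 = 8363 Ω.

8363 Ω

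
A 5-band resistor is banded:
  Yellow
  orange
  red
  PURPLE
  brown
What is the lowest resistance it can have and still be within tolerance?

4276800000 Ω

Yellow → 4 (first significant figure)
Orange → 3 (second significant figure)
Red → 2 (third significant figure)
Violet → ×10^7 multiplier
Brown → ±1% tolerance
432 × 10000000 = 4320000000 Ω
Lowest = 4320000000 × (1 − 1/100) = 4276800000 Ω.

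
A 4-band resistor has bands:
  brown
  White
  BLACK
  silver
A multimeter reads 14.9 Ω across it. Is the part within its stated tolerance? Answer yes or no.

Brown → 1 (first significant figure)
White → 9 (second significant figure)
Black → ×1 multiplier
Silver → ±10% tolerance
19 × 1 = 19 Ω
Allowed range: 17.1 Ω to 20.9 Ω.
14.9 Ω lies outside that range.

no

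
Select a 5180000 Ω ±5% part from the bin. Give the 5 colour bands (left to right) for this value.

green, brown, grey, yellow, gold

5180000 Ω = 518 × 10^4.
5 → green
1 → brown
8 → grey
Multiplier 10^4 → yellow.
±5% tolerance → gold.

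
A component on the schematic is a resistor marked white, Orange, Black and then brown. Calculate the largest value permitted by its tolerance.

93.93 Ω

White → 9 (first significant figure)
Orange → 3 (second significant figure)
Black → ×1 multiplier
Brown → ±1% tolerance
93 × 1 = 93 Ω
Largest = 93 × (1 + 1/100) = 93.93 Ω.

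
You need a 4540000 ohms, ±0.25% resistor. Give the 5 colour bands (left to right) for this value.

yellow, green, yellow, yellow, blue

4540000 Ω = 454 × 10^4.
4 → yellow
5 → green
4 → yellow
Multiplier 10^4 → yellow.
±0.25% tolerance → blue.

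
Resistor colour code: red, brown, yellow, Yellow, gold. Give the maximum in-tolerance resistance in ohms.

Red → 2 (first significant figure)
Brown → 1 (second significant figure)
Yellow → 4 (third significant figure)
Yellow → ×10^4 multiplier
Gold → ±5% tolerance
214 × 10000 = 2140000 Ω
Maximum = 2140000 × (1 + 5/100) = 2247000 Ω.

2247000 Ω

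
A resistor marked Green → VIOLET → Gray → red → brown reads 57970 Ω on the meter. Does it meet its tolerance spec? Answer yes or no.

yes

Green → 5 (first significant figure)
Violet → 7 (second significant figure)
Grey → 8 (third significant figure)
Red → ×10^2 multiplier
Brown → ±1% tolerance
578 × 100 = 57800 Ω
Allowed range: 57222 Ω to 58378 Ω.
57970 Ω lies inside that range.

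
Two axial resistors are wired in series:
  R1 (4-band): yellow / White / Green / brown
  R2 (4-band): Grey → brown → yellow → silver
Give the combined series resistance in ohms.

5710000 Ω

R1: yellow, white → 49; green ×10^5 → 4900000 Ω.
R2: grey, brown → 81; yellow ×10^4 → 810000 Ω.
Series: 4900000 + 810000 = 5710000 Ω.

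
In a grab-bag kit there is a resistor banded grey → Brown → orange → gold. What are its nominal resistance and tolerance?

Grey → 8 (first significant figure)
Brown → 1 (second significant figure)
Orange → ×10^3 multiplier
Gold → ±5% tolerance
81 × 1000 = 81000 Ω

81000 Ω ±5%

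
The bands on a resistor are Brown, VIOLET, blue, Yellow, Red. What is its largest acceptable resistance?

1795200 Ω

Brown → 1 (first significant figure)
Violet → 7 (second significant figure)
Blue → 6 (third significant figure)
Yellow → ×10^4 multiplier
Red → ±2% tolerance
176 × 10000 = 1760000 Ω
Largest = 1760000 × (1 + 2/100) = 1795200 Ω.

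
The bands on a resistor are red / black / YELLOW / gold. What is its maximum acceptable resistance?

Red → 2 (first significant figure)
Black → 0 (second significant figure)
Yellow → ×10^4 multiplier
Gold → ±5% tolerance
20 × 10000 = 200000 Ω
Maximum = 200000 × (1 + 5/100) = 210000 Ω.

210000 Ω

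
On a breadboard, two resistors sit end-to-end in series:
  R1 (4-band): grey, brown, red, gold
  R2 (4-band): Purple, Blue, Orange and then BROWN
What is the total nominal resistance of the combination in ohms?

R1: grey, brown → 81; red ×10^2 → 8100 Ω.
R2: violet, blue → 76; orange ×10^3 → 76000 Ω.
Series: 8100 + 76000 = 84100 Ω.

84100 Ω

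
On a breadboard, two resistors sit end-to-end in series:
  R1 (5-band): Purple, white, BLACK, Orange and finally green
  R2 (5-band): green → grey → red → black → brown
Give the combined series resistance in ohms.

790582 Ω

R1: violet, white, black → 790; orange ×10^3 → 790000 Ω.
R2: green, grey, red → 582; black ×1 → 582 Ω.
Series: 790000 + 582 = 790582 Ω.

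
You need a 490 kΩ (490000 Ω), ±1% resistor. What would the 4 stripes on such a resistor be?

yellow, white, yellow, brown

490000 Ω = 49 × 10^4.
4 → yellow
9 → white
Multiplier 10^4 → yellow.
±1% tolerance → brown.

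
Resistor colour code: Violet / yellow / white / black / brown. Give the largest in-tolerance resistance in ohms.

756.49 Ω

Violet → 7 (first significant figure)
Yellow → 4 (second significant figure)
White → 9 (third significant figure)
Black → ×1 multiplier
Brown → ±1% tolerance
749 × 1 = 749 Ω
Largest = 749 × (1 + 1/100) = 756.49 Ω.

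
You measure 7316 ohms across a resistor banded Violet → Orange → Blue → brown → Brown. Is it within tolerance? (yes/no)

yes

Violet → 7 (first significant figure)
Orange → 3 (second significant figure)
Blue → 6 (third significant figure)
Brown → ×10 multiplier
Brown → ±1% tolerance
736 × 10 = 7360 Ω
Allowed range: 7286.4 Ω to 7433.6 Ω.
7316 ohms lies inside that range.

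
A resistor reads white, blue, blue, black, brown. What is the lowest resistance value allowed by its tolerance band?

White → 9 (first significant figure)
Blue → 6 (second significant figure)
Blue → 6 (third significant figure)
Black → ×1 multiplier
Brown → ±1% tolerance
966 × 1 = 966 Ω
Lowest = 966 × (1 − 1/100) = 956.34 Ω.

956.34 Ω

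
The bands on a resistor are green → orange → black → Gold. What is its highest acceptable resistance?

55.65 Ω

Green → 5 (first significant figure)
Orange → 3 (second significant figure)
Black → ×1 multiplier
Gold → ±5% tolerance
53 × 1 = 53 Ω
Highest = 53 × (1 + 5/100) = 55.65 Ω.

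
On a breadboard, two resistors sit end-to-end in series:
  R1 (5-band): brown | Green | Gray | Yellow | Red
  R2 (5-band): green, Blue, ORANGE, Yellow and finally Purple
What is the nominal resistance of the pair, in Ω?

R1: brown, green, grey → 158; yellow ×10^4 → 1580000 Ω.
R2: green, blue, orange → 563; yellow ×10^4 → 5630000 Ω.
Series: 1580000 + 5630000 = 7210000 Ω.

7210000 Ω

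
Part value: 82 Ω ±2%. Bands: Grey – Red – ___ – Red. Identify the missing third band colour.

black

82 Ω = 82 × 10^0.
The third band is the multiplier, 10^0, which is black.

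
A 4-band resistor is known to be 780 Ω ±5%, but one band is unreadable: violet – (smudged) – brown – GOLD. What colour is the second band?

780 Ω = 78 × 10^1.
The second band gives digit 8 of the significand, and 8 is grey.

grey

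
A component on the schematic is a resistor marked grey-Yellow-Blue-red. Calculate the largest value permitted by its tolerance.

85680000 Ω

Grey → 8 (first significant figure)
Yellow → 4 (second significant figure)
Blue → ×10^6 multiplier
Red → ±2% tolerance
84 × 1000000 = 84000000 Ω
Largest = 84000000 × (1 + 2/100) = 85680000 Ω.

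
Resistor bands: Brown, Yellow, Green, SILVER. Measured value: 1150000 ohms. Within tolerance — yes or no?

Brown → 1 (first significant figure)
Yellow → 4 (second significant figure)
Green → ×10^5 multiplier
Silver → ±10% tolerance
14 × 100000 = 1400000 Ω
Allowed range: 1260000 Ω to 1540000 Ω.
1150000 ohms lies outside that range.

no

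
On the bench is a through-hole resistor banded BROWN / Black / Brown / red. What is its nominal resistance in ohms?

Brown → 1 (first significant figure)
Black → 0 (second significant figure)
Brown → ×10 multiplier
10 × 10 = 100 Ω

100 Ω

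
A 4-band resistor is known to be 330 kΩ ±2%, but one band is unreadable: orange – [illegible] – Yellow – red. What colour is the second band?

330000 Ω = 33 × 10^4.
The second band gives digit 3 of the significand, and 3 is orange.

orange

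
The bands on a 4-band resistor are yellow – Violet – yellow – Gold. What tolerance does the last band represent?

±5%

The last band, gold, is the tolerance band.
Gold corresponds to ±5%.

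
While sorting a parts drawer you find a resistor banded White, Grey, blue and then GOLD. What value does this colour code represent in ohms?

98000000 Ω

White → 9 (first significant figure)
Grey → 8 (second significant figure)
Blue → ×10^6 multiplier
98 × 1000000 = 98000000 Ω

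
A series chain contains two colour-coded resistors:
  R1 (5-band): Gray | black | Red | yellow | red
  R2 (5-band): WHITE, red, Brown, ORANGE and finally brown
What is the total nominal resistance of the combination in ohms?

8941000 Ω

R1: grey, black, red → 802; yellow ×10^4 → 8020000 Ω.
R2: white, red, brown → 921; orange ×10^3 → 921000 Ω.
Series: 8020000 + 921000 = 8941000 Ω.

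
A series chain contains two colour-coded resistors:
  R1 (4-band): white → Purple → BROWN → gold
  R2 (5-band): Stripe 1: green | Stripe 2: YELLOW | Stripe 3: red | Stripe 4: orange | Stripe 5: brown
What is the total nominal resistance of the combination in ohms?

R1: white, violet → 97; brown ×10 → 970 Ω.
R2: green, yellow, red → 542; orange ×10^3 → 542000 Ω.
Series: 970 + 542000 = 542970 Ω.

542970 Ω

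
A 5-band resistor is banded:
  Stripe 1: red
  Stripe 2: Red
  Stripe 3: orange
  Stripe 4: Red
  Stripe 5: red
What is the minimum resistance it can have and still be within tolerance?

21854 Ω

Red → 2 (first significant figure)
Red → 2 (second significant figure)
Orange → 3 (third significant figure)
Red → ×10^2 multiplier
Red → ±2% tolerance
223 × 100 = 22300 Ω
Minimum = 22300 × (1 − 2/100) = 21854 Ω.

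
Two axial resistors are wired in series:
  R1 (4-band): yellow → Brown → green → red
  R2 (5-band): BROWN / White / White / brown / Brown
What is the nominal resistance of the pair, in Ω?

4101990 Ω

R1: yellow, brown → 41; green ×10^5 → 4100000 Ω.
R2: brown, white, white → 199; brown ×10 → 1990 Ω.
Series: 4100000 + 1990 = 4101990 Ω.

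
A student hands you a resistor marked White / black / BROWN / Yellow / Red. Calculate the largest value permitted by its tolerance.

White → 9 (first significant figure)
Black → 0 (second significant figure)
Brown → 1 (third significant figure)
Yellow → ×10^4 multiplier
Red → ±2% tolerance
901 × 10000 = 9010000 Ω
Largest = 9010000 × (1 + 2/100) = 9190200 Ω.

9190200 Ω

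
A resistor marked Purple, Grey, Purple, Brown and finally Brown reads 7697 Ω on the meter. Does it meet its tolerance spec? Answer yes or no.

Violet → 7 (first significant figure)
Grey → 8 (second significant figure)
Violet → 7 (third significant figure)
Brown → ×10 multiplier
Brown → ±1% tolerance
787 × 10 = 7870 Ω
Allowed range: 7791.3 Ω to 7948.7 Ω.
7697 Ω lies outside that range.

no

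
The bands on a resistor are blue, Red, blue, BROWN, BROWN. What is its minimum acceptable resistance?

Blue → 6 (first significant figure)
Red → 2 (second significant figure)
Blue → 6 (third significant figure)
Brown → ×10 multiplier
Brown → ±1% tolerance
626 × 10 = 6260 Ω
Minimum = 6260 × (1 − 1/100) = 6197.4 Ω.

6197.4 Ω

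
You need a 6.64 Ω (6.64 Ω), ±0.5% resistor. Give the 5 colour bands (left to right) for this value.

6.64 Ω = 664 × 10^-2.
6 → blue
6 → blue
4 → yellow
Multiplier 10^-2 → silver.
±0.5% tolerance → green.

blue, blue, yellow, silver, green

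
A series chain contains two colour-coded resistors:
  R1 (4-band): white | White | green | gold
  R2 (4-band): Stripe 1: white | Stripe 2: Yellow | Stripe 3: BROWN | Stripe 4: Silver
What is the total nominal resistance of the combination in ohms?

9900940 Ω

R1: white, white → 99; green ×10^5 → 9900000 Ω.
R2: white, yellow → 94; brown ×10 → 940 Ω.
Series: 9900000 + 940 = 9900940 Ω.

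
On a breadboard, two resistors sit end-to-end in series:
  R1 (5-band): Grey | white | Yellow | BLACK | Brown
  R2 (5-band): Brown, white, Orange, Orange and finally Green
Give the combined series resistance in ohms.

R1: grey, white, yellow → 894; black ×1 → 894 Ω.
R2: brown, white, orange → 193; orange ×10^3 → 193000 Ω.
Series: 894 + 193000 = 193894 Ω.

193894 Ω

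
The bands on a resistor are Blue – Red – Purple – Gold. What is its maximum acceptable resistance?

651000000 Ω

Blue → 6 (first significant figure)
Red → 2 (second significant figure)
Violet → ×10^7 multiplier
Gold → ±5% tolerance
62 × 10000000 = 620000000 Ω
Maximum = 620000000 × (1 + 5/100) = 651000000 Ω.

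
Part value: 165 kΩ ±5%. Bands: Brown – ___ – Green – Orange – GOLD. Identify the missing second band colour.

165000 Ω = 165 × 10^3.
The second band gives digit 6 of the significand, and 6 is blue.

blue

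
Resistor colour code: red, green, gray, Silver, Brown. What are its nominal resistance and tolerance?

2.58 Ω ±1%

Red → 2 (first significant figure)
Green → 5 (second significant figure)
Grey → 8 (third significant figure)
Silver → ×0.01 multiplier
Brown → ±1% tolerance
258 × 0.01 = 2.58 Ω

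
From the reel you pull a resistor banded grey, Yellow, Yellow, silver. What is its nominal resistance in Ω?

Grey → 8 (first significant figure)
Yellow → 4 (second significant figure)
Yellow → ×10^4 multiplier
84 × 10000 = 840000 Ω

840000 Ω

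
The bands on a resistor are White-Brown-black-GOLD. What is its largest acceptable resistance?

95.55 Ω

White → 9 (first significant figure)
Brown → 1 (second significant figure)
Black → ×1 multiplier
Gold → ±5% tolerance
91 × 1 = 91 Ω
Largest = 91 × (1 + 5/100) = 95.55 Ω.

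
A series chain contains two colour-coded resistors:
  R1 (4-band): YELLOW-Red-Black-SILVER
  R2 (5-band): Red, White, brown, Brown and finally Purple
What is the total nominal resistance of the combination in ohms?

2952 Ω

R1: yellow, red → 42; black ×1 → 42 Ω.
R2: red, white, brown → 291; brown ×10 → 2910 Ω.
Series: 42 + 2910 = 2952 Ω.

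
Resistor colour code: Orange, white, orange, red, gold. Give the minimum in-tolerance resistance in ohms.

Orange → 3 (first significant figure)
White → 9 (second significant figure)
Orange → 3 (third significant figure)
Red → ×10^2 multiplier
Gold → ±5% tolerance
393 × 100 = 39300 Ω
Minimum = 39300 × (1 − 5/100) = 37335 Ω.

37335 Ω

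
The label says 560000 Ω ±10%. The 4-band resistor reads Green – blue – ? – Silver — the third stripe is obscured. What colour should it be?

yellow

560000 Ω = 56 × 10^4.
The third band is the multiplier, 10^4, which is yellow.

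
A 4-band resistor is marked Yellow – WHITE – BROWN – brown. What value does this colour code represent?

Yellow → 4 (first significant figure)
White → 9 (second significant figure)
Brown → ×10 multiplier
49 × 10 = 490 Ω

490 Ω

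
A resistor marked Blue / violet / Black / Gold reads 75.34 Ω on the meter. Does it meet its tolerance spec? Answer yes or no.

Blue → 6 (first significant figure)
Violet → 7 (second significant figure)
Black → ×1 multiplier
Gold → ±5% tolerance
67 × 1 = 67 Ω
Allowed range: 63.65 Ω to 70.35 Ω.
75.34 Ω lies outside that range.

no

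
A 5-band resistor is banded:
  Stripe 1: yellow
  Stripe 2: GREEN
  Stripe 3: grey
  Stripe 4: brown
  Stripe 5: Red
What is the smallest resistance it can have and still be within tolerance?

4488.4 Ω

Yellow → 4 (first significant figure)
Green → 5 (second significant figure)
Grey → 8 (third significant figure)
Brown → ×10 multiplier
Red → ±2% tolerance
458 × 10 = 4580 Ω
Smallest = 4580 × (1 − 2/100) = 4488.4 Ω.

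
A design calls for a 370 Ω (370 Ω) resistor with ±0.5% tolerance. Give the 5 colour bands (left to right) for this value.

orange, violet, black, black, green

370 Ω = 370 × 10^0.
3 → orange
7 → violet
0 → black
Multiplier 10^0 → black.
±0.5% tolerance → green.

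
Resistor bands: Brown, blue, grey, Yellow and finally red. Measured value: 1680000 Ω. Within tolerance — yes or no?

yes

Brown → 1 (first significant figure)
Blue → 6 (second significant figure)
Grey → 8 (third significant figure)
Yellow → ×10^4 multiplier
Red → ±2% tolerance
168 × 10000 = 1680000 Ω
Allowed range: 1646400 Ω to 1713600 Ω.
1680000 Ω lies inside that range.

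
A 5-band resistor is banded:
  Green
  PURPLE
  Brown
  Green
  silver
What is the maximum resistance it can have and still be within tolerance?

62810000 Ω

Green → 5 (first significant figure)
Violet → 7 (second significant figure)
Brown → 1 (third significant figure)
Green → ×10^5 multiplier
Silver → ±10% tolerance
571 × 100000 = 57100000 Ω
Maximum = 57100000 × (1 + 10/100) = 62810000 Ω.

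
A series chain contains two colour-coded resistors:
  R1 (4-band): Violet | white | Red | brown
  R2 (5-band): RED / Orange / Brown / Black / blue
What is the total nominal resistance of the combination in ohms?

R1: violet, white → 79; red ×10^2 → 7900 Ω.
R2: red, orange, brown → 231; black ×1 → 231 Ω.
Series: 7900 + 231 = 8131 Ω.

8131 Ω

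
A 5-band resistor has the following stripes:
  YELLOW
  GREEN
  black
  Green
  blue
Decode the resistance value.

45000000 Ω

Yellow → 4 (first significant figure)
Green → 5 (second significant figure)
Black → 0 (third significant figure)
Green → ×10^5 multiplier
450 × 100000 = 45000000 Ω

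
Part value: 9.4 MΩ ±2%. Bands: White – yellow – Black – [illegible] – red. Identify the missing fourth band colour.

yellow

9400000 Ω = 940 × 10^4.
The fourth band is the multiplier, 10^4, which is yellow.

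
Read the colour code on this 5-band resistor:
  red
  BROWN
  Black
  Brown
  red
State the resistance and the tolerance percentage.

Red → 2 (first significant figure)
Brown → 1 (second significant figure)
Black → 0 (third significant figure)
Brown → ×10 multiplier
Red → ±2% tolerance
210 × 10 = 2100 Ω

2100 Ω ±2%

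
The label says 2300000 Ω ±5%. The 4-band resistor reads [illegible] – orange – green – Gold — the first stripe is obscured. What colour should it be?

2300000 Ω = 23 × 10^5.
The first band gives digit 2 of the significand, and 2 is red.

red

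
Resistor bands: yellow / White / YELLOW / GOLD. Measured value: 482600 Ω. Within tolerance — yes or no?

yes

Yellow → 4 (first significant figure)
White → 9 (second significant figure)
Yellow → ×10^4 multiplier
Gold → ±5% tolerance
49 × 10000 = 490000 Ω
Allowed range: 465500 Ω to 514500 Ω.
482600 Ω lies inside that range.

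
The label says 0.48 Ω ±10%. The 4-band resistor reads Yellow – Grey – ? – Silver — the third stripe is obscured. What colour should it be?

silver

0.48 Ω = 48 × 10^-2.
The third band is the multiplier, 10^-2, which is silver.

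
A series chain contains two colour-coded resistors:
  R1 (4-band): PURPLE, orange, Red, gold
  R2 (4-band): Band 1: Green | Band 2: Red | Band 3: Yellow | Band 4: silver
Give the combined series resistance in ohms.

R1: violet, orange → 73; red ×10^2 → 7300 Ω.
R2: green, red → 52; yellow ×10^4 → 520000 Ω.
Series: 7300 + 520000 = 527300 Ω.

527300 Ω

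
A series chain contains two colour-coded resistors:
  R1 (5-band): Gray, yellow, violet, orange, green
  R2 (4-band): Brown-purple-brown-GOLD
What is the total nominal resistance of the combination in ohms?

R1: grey, yellow, violet → 847; orange ×10^3 → 847000 Ω.
R2: brown, violet → 17; brown ×10 → 170 Ω.
Series: 847000 + 170 = 847170 Ω.

847170 Ω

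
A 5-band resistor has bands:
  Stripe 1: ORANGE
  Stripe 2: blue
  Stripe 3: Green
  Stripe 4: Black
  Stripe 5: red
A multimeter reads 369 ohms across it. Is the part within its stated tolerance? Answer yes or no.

yes

Orange → 3 (first significant figure)
Blue → 6 (second significant figure)
Green → 5 (third significant figure)
Black → ×1 multiplier
Red → ±2% tolerance
365 × 1 = 365 Ω
Allowed range: 357.7 Ω to 372.3 Ω.
369 ohms lies inside that range.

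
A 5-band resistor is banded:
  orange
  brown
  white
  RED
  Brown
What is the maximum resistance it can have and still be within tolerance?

Orange → 3 (first significant figure)
Brown → 1 (second significant figure)
White → 9 (third significant figure)
Red → ×10^2 multiplier
Brown → ±1% tolerance
319 × 100 = 31900 Ω
Maximum = 31900 × (1 + 1/100) = 32219 Ω.

32219 Ω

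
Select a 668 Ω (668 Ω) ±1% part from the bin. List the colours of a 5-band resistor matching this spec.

blue, blue, grey, black, brown

668 Ω = 668 × 10^0.
6 → blue
6 → blue
8 → grey
Multiplier 10^0 → black.
±1% tolerance → brown.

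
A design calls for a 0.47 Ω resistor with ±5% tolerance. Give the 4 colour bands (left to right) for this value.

0.47 Ω = 47 × 10^-2.
4 → yellow
7 → violet
Multiplier 10^-2 → silver.
±5% tolerance → gold.

yellow, violet, silver, gold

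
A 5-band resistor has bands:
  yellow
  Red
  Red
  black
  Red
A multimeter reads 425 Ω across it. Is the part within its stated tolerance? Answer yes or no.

yes

Yellow → 4 (first significant figure)
Red → 2 (second significant figure)
Red → 2 (third significant figure)
Black → ×1 multiplier
Red → ±2% tolerance
422 × 1 = 422 Ω
Allowed range: 413.56 Ω to 430.44 Ω.
425 Ω lies inside that range.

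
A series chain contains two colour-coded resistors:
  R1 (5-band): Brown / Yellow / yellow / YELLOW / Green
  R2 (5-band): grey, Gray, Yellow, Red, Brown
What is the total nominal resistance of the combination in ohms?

1528400 Ω

R1: brown, yellow, yellow → 144; yellow ×10^4 → 1440000 Ω.
R2: grey, grey, yellow → 884; red ×10^2 → 88400 Ω.
Series: 1440000 + 88400 = 1528400 Ω.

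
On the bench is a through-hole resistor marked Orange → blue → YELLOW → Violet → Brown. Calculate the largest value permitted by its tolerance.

3676400000 Ω

Orange → 3 (first significant figure)
Blue → 6 (second significant figure)
Yellow → 4 (third significant figure)
Violet → ×10^7 multiplier
Brown → ±1% tolerance
364 × 10000000 = 3640000000 Ω
Largest = 3640000000 × (1 + 1/100) = 3676400000 Ω.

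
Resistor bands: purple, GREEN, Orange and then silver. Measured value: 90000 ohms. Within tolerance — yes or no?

Violet → 7 (first significant figure)
Green → 5 (second significant figure)
Orange → ×10^3 multiplier
Silver → ±10% tolerance
75 × 1000 = 75000 Ω
Allowed range: 67500 Ω to 82500 Ω.
90000 ohms lies outside that range.

no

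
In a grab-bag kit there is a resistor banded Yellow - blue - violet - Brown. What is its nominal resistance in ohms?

460000000 Ω

Yellow → 4 (first significant figure)
Blue → 6 (second significant figure)
Violet → ×10^7 multiplier
46 × 10000000 = 460000000 Ω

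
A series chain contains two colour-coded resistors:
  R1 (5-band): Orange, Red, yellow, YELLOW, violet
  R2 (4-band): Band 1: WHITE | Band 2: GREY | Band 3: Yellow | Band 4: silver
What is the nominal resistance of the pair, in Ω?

R1: orange, red, yellow → 324; yellow ×10^4 → 3240000 Ω.
R2: white, grey → 98; yellow ×10^4 → 980000 Ω.
Series: 3240000 + 980000 = 4220000 Ω.

4220000 Ω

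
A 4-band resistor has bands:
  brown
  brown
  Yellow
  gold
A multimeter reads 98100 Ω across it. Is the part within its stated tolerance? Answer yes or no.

Brown → 1 (first significant figure)
Brown → 1 (second significant figure)
Yellow → ×10^4 multiplier
Gold → ±5% tolerance
11 × 10000 = 110000 Ω
Allowed range: 104500 Ω to 115500 Ω.
98100 Ω lies outside that range.

no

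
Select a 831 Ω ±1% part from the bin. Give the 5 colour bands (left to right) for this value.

grey, orange, brown, black, brown

831 Ω = 831 × 10^0.
8 → grey
3 → orange
1 → brown
Multiplier 10^0 → black.
±1% tolerance → brown.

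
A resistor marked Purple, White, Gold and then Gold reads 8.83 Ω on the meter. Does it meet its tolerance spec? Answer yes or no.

Violet → 7 (first significant figure)
White → 9 (second significant figure)
Gold → ×0.1 multiplier
Gold → ±5% tolerance
79 × 0.1 = 7.9 Ω
Allowed range: 7.505 Ω to 8.295 Ω.
8.83 Ω lies outside that range.

no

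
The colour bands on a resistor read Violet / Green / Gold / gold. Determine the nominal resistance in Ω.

7.5 Ω

Violet → 7 (first significant figure)
Green → 5 (second significant figure)
Gold → ×0.1 multiplier
75 × 0.1 = 7.5 Ω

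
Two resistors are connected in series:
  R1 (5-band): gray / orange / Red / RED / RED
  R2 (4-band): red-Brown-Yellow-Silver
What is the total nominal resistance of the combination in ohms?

293200 Ω

R1: grey, orange, red → 832; red ×10^2 → 83200 Ω.
R2: red, brown → 21; yellow ×10^4 → 210000 Ω.
Series: 83200 + 210000 = 293200 Ω.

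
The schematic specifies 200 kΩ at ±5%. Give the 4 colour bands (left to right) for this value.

red, black, yellow, gold

200000 Ω = 20 × 10^4.
2 → red
0 → black
Multiplier 10^4 → yellow.
±5% tolerance → gold.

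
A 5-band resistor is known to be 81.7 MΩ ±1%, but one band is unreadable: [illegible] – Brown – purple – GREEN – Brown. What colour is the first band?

grey

81700000 Ω = 817 × 10^5.
The first band gives digit 8 of the significand, and 8 is grey.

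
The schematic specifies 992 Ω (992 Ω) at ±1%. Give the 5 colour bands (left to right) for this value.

992 Ω = 992 × 10^0.
9 → white
9 → white
2 → red
Multiplier 10^0 → black.
±1% tolerance → brown.

white, white, red, black, brown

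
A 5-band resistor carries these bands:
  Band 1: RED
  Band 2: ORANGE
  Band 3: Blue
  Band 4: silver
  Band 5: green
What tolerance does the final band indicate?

The last band, green, is the tolerance band.
Green corresponds to ±0.5%.

±0.5%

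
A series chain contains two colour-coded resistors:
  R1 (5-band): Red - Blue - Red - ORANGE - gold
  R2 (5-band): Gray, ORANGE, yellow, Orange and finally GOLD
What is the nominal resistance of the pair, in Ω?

1096000 Ω

R1: red, blue, red → 262; orange ×10^3 → 262000 Ω.
R2: grey, orange, yellow → 834; orange ×10^3 → 834000 Ω.
Series: 262000 + 834000 = 1096000 Ω.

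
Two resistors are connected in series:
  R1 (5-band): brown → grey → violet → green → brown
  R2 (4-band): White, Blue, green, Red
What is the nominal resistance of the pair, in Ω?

R1: brown, grey, violet → 187; green ×10^5 → 18700000 Ω.
R2: white, blue → 96; green ×10^5 → 9600000 Ω.
Series: 18700000 + 9600000 = 28300000 Ω.

28300000 Ω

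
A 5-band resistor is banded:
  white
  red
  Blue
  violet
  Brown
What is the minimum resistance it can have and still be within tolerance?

9167400000 Ω

White → 9 (first significant figure)
Red → 2 (second significant figure)
Blue → 6 (third significant figure)
Violet → ×10^7 multiplier
Brown → ±1% tolerance
926 × 10000000 = 9260000000 Ω
Minimum = 9260000000 × (1 − 1/100) = 9167400000 Ω.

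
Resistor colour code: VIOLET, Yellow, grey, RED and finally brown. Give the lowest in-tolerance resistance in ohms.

74052 Ω

Violet → 7 (first significant figure)
Yellow → 4 (second significant figure)
Grey → 8 (third significant figure)
Red → ×10^2 multiplier
Brown → ±1% tolerance
748 × 100 = 74800 Ω
Lowest = 74800 × (1 − 1/100) = 74052 Ω.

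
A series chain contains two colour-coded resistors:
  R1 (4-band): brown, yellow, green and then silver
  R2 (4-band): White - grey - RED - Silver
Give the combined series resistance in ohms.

1409800 Ω

R1: brown, yellow → 14; green ×10^5 → 1400000 Ω.
R2: white, grey → 98; red ×10^2 → 9800 Ω.
Series: 1400000 + 9800 = 1409800 Ω.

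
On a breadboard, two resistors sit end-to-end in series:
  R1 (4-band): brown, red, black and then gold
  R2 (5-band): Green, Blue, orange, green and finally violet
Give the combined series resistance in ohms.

R1: brown, red → 12; black ×1 → 12 Ω.
R2: green, blue, orange → 563; green ×10^5 → 56300000 Ω.
Series: 12 + 56300000 = 56300012 Ω.

56300012 Ω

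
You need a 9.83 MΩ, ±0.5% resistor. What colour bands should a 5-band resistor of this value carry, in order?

9830000 Ω = 983 × 10^4.
9 → white
8 → grey
3 → orange
Multiplier 10^4 → yellow.
±0.5% tolerance → green.

white, grey, orange, yellow, green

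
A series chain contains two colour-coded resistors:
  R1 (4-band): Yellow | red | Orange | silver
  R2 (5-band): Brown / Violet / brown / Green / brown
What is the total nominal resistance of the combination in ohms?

17142000 Ω

R1: yellow, red → 42; orange ×10^3 → 42000 Ω.
R2: brown, violet, brown → 171; green ×10^5 → 17100000 Ω.
Series: 42000 + 17100000 = 17142000 Ω.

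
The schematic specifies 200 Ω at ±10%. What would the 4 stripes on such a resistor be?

red, black, brown, silver

200 Ω = 20 × 10^1.
2 → red
0 → black
Multiplier 10^1 → brown.
±10% tolerance → silver.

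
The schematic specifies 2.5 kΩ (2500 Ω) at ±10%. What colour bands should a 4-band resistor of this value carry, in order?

2500 Ω = 25 × 10^2.
2 → red
5 → green
Multiplier 10^2 → red.
±10% tolerance → silver.

red, green, red, silver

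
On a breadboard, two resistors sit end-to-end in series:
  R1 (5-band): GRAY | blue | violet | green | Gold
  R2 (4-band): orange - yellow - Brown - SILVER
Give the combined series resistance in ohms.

R1: grey, blue, violet → 867; green ×10^5 → 86700000 Ω.
R2: orange, yellow → 34; brown ×10 → 340 Ω.
Series: 86700000 + 340 = 86700340 Ω.

86700340 Ω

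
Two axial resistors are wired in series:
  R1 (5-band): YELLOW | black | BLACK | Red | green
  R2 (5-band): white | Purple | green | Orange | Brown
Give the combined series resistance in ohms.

R1: yellow, black, black → 400; red ×10^2 → 40000 Ω.
R2: white, violet, green → 975; orange ×10^3 → 975000 Ω.
Series: 40000 + 975000 = 1015000 Ω.

1015000 Ω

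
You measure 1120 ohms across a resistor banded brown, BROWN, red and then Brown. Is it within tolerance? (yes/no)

no

Brown → 1 (first significant figure)
Brown → 1 (second significant figure)
Red → ×10^2 multiplier
Brown → ±1% tolerance
11 × 100 = 1100 Ω
Allowed range: 1089 Ω to 1111 Ω.
1120 ohms lies outside that range.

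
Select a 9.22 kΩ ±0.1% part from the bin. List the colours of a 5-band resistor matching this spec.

9220 Ω = 922 × 10^1.
9 → white
2 → red
2 → red
Multiplier 10^1 → brown.
±0.1% tolerance → violet.

white, red, red, brown, violet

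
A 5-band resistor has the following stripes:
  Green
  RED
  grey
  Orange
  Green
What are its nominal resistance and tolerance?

Green → 5 (first significant figure)
Red → 2 (second significant figure)
Grey → 8 (third significant figure)
Orange → ×10^3 multiplier
Green → ±0.5% tolerance
528 × 1000 = 528000 Ω

528000 Ω ±0.5%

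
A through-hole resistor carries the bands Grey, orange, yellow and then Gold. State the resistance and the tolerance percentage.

Grey → 8 (first significant figure)
Orange → 3 (second significant figure)
Yellow → ×10^4 multiplier
Gold → ±5% tolerance
83 × 10000 = 830000 Ω

830000 Ω ±5%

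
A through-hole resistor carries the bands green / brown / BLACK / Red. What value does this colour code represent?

Green → 5 (first significant figure)
Brown → 1 (second significant figure)
Black → ×1 multiplier
51 × 1 = 51 Ω

51 Ω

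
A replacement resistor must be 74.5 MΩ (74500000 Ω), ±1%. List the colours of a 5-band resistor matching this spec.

violet, yellow, green, green, brown

74500000 Ω = 745 × 10^5.
7 → violet
4 → yellow
5 → green
Multiplier 10^5 → green.
±1% tolerance → brown.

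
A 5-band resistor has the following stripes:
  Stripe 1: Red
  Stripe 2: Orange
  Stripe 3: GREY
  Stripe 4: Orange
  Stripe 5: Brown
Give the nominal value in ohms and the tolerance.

Red → 2 (first significant figure)
Orange → 3 (second significant figure)
Grey → 8 (third significant figure)
Orange → ×10^3 multiplier
Brown → ±1% tolerance
238 × 1000 = 238000 Ω

238000 Ω ±1%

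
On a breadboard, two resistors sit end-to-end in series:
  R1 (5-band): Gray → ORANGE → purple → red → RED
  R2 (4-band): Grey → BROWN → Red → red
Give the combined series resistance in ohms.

R1: grey, orange, violet → 837; red ×10^2 → 83700 Ω.
R2: grey, brown → 81; red ×10^2 → 8100 Ω.
Series: 83700 + 8100 = 91800 Ω.

91800 Ω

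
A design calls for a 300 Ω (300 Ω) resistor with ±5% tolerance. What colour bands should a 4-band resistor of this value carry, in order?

300 Ω = 30 × 10^1.
3 → orange
0 → black
Multiplier 10^1 → brown.
±5% tolerance → gold.

orange, black, brown, gold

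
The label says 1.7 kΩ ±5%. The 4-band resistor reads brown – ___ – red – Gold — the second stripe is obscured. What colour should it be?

violet

1700 Ω = 17 × 10^2.
The second band gives digit 7 of the significand, and 7 is violet.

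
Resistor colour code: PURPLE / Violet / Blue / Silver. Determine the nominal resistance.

77000000 Ω

Violet → 7 (first significant figure)
Violet → 7 (second significant figure)
Blue → ×10^6 multiplier
77 × 1000000 = 77000000 Ω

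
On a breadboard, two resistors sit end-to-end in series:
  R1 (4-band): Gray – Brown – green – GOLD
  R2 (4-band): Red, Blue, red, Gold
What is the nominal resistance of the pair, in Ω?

8102600 Ω

R1: grey, brown → 81; green ×10^5 → 8100000 Ω.
R2: red, blue → 26; red ×10^2 → 2600 Ω.
Series: 8100000 + 2600 = 8102600 Ω.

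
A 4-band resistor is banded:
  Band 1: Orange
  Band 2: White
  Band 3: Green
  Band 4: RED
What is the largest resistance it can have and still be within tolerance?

3978000 Ω

Orange → 3 (first significant figure)
White → 9 (second significant figure)
Green → ×10^5 multiplier
Red → ±2% tolerance
39 × 100000 = 3900000 Ω
Largest = 3900000 × (1 + 2/100) = 3978000 Ω.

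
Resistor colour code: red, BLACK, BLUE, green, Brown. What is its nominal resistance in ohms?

Red → 2 (first significant figure)
Black → 0 (second significant figure)
Blue → 6 (third significant figure)
Green → ×10^5 multiplier
206 × 100000 = 20600000 Ω

20600000 Ω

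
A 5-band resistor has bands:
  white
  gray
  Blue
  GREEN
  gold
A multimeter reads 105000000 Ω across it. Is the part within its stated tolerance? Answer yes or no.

no

White → 9 (first significant figure)
Grey → 8 (second significant figure)
Blue → 6 (third significant figure)
Green → ×10^5 multiplier
Gold → ±5% tolerance
986 × 100000 = 98600000 Ω
Allowed range: 93670000 Ω to 103530000 Ω.
105000000 Ω lies outside that range.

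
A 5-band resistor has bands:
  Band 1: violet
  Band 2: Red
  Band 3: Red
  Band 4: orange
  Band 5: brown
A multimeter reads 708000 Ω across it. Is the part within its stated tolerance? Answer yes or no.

Violet → 7 (first significant figure)
Red → 2 (second significant figure)
Red → 2 (third significant figure)
Orange → ×10^3 multiplier
Brown → ±1% tolerance
722 × 1000 = 722000 Ω
Allowed range: 714780 Ω to 729220 Ω.
708000 Ω lies outside that range.

no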